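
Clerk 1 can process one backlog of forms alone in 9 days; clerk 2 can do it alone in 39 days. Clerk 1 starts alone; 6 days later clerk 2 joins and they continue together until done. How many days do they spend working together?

In 6 days clerk 1 does 6/9 = 2/3 of the job, leaving 1/3.
Clerk 1 and clerk 2 together work at 16/117 per day, so finishing takes 1/3 ÷ 16/117 = 39/16 days.

39/16 days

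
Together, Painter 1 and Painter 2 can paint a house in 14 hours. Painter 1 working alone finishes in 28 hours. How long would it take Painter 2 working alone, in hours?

28 hours

Combined rate is 1/14 per hour.
Known contribution: 1/28 per hour.
So Painter 2's rate is 1/14 − 1/28 = 1/28, meaning 28 hours alone.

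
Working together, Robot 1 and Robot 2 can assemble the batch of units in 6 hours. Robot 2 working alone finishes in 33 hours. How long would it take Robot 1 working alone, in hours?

Combined rate is 1/6 per hour.
Known contribution: 1/33 per hour.
So Robot 1's rate is 1/6 − 1/33 = 3/22, meaning 22/3 hours alone.

22/3 hours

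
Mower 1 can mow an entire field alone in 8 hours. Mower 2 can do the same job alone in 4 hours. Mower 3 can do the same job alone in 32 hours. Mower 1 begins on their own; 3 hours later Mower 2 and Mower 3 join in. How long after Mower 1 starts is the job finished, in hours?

In the first 3 hours Mower 1 alone does 3/8 of the job, leaving 5/8.
Once everyone is working, combined rate: 1/8 + 1/4 + 1/32 = (4 + 8 + 1)/32 = 13/32 per hour.
Remaining 5/8 at 13/32 per hour takes 20/13 hours.
Total from the start = 3 + 20/13 = 59/13 hours.

59/13 hours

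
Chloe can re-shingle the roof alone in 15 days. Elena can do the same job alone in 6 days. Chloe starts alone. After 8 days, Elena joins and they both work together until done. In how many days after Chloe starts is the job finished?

10 days

In the first 8 days Chloe alone does 8/15 of the job, leaving 7/15.
Once everyone is working, combined rate: 1/15 + 1/6 = (2 + 5)/30 = 7/30 per day.
Remaining 7/15 at 7/30 per day takes 2 days.
Total from the start = 8 + 2 = 10 days.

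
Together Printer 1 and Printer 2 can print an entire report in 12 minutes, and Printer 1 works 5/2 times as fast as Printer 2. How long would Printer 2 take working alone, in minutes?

42 minutes

Let Printer 2's rate be r; then Printer 1's rate is (5/2)r, so together (5/2 + 1)r = (7/2)r = 1/12.
Thus r = 1/42 per minute.
Printer 2 alone: 42 minutes; Printer 1 alone: 84/5 minutes.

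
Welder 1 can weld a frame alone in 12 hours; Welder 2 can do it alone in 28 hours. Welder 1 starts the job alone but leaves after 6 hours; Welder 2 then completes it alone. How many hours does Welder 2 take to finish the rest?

In 6 hours Welder 1 does 6/12 = 1/2 of the job, leaving 1/2.
Welder 2 works at 1/28 per hour, so finishing takes 1/2 ÷ 1/28 = 14 hours.

14 hours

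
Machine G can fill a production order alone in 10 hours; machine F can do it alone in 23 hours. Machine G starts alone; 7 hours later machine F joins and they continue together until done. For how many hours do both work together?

In 7 hours machine G does 7/10 of the job, leaving 3/10.
Machine G and machine F together work at 33/230 per hour, so finishing takes 3/10 ÷ 33/230 = 23/11 hours.

23/11 hours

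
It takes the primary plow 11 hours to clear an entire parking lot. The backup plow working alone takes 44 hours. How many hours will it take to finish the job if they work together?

44/5 hours

With two workers the combined time is the product over the sum: 11·44/(11+44) = 484/55 = 44/5 hours.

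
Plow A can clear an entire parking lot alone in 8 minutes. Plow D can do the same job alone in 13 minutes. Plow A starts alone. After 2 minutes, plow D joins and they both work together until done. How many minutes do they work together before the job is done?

In the first 2 minutes plow A alone does 2/8 = 1/4 of the job, leaving 3/4.
Once everyone is working, combined rate: 1/8 + 1/13 = (13 + 8)/104 = 21/104 per minute.
Remaining 3/4 at 21/104 per minute takes 26/7 minutes.

26/7 minutes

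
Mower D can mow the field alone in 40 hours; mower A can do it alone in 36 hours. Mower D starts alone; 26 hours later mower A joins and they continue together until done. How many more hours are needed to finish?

In 26 hours mower D does 26/40 = 13/20 of the job, leaving 7/20.
Mower D and mower A together work at 19/360 per hour, so finishing takes 7/20 ÷ 19/360 = 126/19 hours.

126/19 hours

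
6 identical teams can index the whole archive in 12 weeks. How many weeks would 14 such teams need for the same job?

36/7 weeks

Total work is 6·12 = 72 team-weeks.
With 14 teams: 72/14 = 36/7 weeks.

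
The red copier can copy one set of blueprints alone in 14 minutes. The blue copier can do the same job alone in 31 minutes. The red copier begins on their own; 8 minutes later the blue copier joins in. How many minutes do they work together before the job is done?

In the first 8 minutes the red copier alone does 8/14 = 4/7 of the job, leaving 3/7.
Once everyone is working, combined rate: 1/14 + 1/31 = (31 + 14)/434 = 45/434 per minute.
Remaining 3/7 at 45/434 per minute takes 62/15 minutes.

62/15 minutes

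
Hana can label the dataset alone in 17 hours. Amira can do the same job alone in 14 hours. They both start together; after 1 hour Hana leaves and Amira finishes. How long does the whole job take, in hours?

224/17 hours

In the first 1 hour the combined rate is 31/238, so 31/238 of the job is done, leaving 207/238.
After Hana leaves the rate is 1/14 per hour; the remaining 207/238 takes 207/17 hours.
Total = 1 + 207/17 = 224/17 hours.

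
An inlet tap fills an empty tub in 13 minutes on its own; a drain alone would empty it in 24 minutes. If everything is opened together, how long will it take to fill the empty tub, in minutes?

Net rate = 1/13 − 1/24 = (24 − 13)/312 = 11/312 per minute.
Filling time = 1 ÷ (11/312) = 312/11 minutes.

312/11 minutes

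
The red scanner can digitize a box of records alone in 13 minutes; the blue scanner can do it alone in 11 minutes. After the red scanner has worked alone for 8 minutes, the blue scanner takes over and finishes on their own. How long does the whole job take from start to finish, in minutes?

159/13 minutes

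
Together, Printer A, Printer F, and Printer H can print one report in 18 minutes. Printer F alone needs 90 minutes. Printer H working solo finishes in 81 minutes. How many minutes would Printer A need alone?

405/13 minutes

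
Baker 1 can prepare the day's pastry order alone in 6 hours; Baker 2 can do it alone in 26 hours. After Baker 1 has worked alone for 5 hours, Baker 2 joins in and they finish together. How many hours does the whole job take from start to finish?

93/16 hours

In 5 hours Baker 1 does 5/6 of the job, leaving 1/6.
Baker 1 and Baker 2 together work at 8/39 per hour, so finishing takes 1/6 ÷ 8/39 = 13/16 hours.
Total time = 5 + 13/16 = 93/16 hours.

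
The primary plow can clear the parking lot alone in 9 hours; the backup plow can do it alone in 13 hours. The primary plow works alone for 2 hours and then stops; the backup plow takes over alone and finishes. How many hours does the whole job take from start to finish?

109/9 hours

In 2 hours the primary plow does 2/9 of the job, leaving 7/9.
The backup plow works at 1/13 per hour, so finishing takes 7/9 ÷ 1/13 = 91/9 hours.
Total time = 2 + 91/9 = 109/9 hours.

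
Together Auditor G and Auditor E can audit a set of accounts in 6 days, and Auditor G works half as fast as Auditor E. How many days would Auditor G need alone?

18 days

Let Auditor E's rate be r; then Auditor G's rate is (1/2)r, so together (1/2 + 1)r = (3/2)r = 1/6.
Thus r = 1/9 per day.
Auditor E alone: 9 days; Auditor G alone: 18 days.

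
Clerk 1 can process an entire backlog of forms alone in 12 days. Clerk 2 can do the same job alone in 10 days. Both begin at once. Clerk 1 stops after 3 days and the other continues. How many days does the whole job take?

In the first 3 days the combined rate is 11/60, so 11/20 of the job is done, leaving 9/20.
After Clerk 1 leaves the rate is 1/10 per day; the remaining 9/20 takes 9/2 days.
Total = 3 + 9/2 = 15/2 days.

15/2 days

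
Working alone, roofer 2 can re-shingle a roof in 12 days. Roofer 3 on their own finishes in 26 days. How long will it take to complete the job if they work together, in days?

Combined rate: 1/12 + 1/26 = (13 + 6)/156 = 19/156 per day.
Time = 1 ÷ (19/156) = 156/19 days.

156/19 days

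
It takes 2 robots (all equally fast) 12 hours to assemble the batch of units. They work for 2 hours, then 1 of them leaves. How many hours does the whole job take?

22 hours

One robot does 1/24 of the job per hour.
After 2 hours with 2 robots, 1/6 is done (5/6 left).
With 1 robot the rate is 1/24, so the rest takes 5/6 ÷ 1/24 = 20 hours.
Total = 2 + 20 = 22 hours.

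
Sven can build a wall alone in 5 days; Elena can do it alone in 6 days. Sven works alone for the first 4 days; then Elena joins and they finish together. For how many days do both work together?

In 4 days Sven does 4/5 of the job, leaving 1/5.
Sven and Elena together work at 11/30 per day, so finishing takes 1/5 ÷ 11/30 = 6/11 days.

6/11 days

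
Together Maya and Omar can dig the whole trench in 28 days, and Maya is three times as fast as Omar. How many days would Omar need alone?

Let Omar's rate be r; then Maya's rate is 3r, so together (3 + 1)r = 4r = 1/28.
Thus r = 1/112 per day.
Omar alone: 112 days; Maya alone: 112/3 days.

112 days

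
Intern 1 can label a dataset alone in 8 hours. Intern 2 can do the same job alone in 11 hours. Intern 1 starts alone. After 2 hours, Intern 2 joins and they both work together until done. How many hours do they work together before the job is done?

66/19 hours

In the first 2 hours Intern 1 alone does 2/8 = 1/4 of the job, leaving 3/4.
Once everyone is working, combined rate: 1/8 + 1/11 = (11 + 8)/88 = 19/88 per hour.
Remaining 3/4 at 19/88 per hour takes 66/19 hours.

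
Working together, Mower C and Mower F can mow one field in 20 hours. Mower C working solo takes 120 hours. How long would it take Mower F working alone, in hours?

24 hours

Combined rate is 1/20 per hour.
Known contribution: 1/120 per hour.
So Mower F's rate is 1/20 − 1/120 = 1/24, meaning 24 hours alone.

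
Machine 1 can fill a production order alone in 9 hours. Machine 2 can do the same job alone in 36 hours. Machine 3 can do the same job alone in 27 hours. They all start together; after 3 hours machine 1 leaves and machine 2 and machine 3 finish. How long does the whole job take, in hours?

72/7 hours

In the first 3 hours the combined rate is 19/108, so 19/36 of the job is done, leaving 17/36.
After machine 1 leaves the rate is 7/108 per hour; the remaining 17/36 takes 51/7 hours.
Total = 3 + 51/7 = 72/7 hours.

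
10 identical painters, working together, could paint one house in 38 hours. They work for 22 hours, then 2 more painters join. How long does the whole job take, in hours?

106/3 hours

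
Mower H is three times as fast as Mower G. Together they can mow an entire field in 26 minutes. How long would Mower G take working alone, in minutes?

104 minutes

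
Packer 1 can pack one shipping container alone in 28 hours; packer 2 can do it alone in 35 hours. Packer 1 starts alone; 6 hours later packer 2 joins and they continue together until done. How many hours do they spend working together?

110/9 hours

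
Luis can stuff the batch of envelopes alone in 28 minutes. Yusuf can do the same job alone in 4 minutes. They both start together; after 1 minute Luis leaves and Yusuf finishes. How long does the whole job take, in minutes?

In the first 1 minute the combined rate is 2/7, so 2/7 of the job is done, leaving 5/7.
After Luis leaves the rate is 1/4 per minute; the remaining 5/7 takes 20/7 minutes.
Total = 1 + 20/7 = 27/7 minutes.

27/7 minutes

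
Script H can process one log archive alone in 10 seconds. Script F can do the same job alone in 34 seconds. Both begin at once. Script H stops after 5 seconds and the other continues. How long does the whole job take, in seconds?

In the first 5 seconds the combined rate is 11/85, so 11/17 of the job is done, leaving 6/17.
After Script H leaves the rate is 1/34 per second; the remaining 6/17 takes 12 seconds.
Total = 5 + 12 = 17 seconds.

17 seconds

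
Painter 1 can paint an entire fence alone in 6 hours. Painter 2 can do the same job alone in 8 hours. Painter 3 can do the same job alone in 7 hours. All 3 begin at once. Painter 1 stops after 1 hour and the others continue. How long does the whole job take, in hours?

In the first 1 hour the combined rate is 73/168, so 73/168 of the job is done, leaving 95/168.
After painter 1 leaves the rate is 15/56 per hour; the remaining 95/168 takes 19/9 hours.
Total = 1 + 19/9 = 28/9 hours.

28/9 hours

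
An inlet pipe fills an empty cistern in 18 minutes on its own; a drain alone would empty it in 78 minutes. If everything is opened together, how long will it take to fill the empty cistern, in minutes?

117/5 minutes

Net rate = 1/18 − 1/78 = (13 − 3)/234 = 10/234 = 5/117 per minute.
Filling time = 1 ÷ (5/117) = 117/5 minutes.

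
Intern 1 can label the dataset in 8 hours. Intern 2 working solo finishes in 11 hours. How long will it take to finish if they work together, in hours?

88/19 hours

Combined rate: 1/8 + 1/11 = (11 + 8)/88 = 19/88 per hour.
Time = 1 ÷ (19/88) = 88/19 hours.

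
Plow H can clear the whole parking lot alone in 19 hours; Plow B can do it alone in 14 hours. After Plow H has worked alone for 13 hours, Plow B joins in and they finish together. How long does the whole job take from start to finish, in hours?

171/11 hours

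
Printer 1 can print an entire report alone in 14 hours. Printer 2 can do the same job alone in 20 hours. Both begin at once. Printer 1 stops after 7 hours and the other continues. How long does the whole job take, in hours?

In the first 7 hours the combined rate is 17/140, so 17/20 of the job is done, leaving 3/20.
After printer 1 leaves the rate is 1/20 per hour; the remaining 3/20 takes 3 hours.
Total = 7 + 3 = 10 hours.

10 hours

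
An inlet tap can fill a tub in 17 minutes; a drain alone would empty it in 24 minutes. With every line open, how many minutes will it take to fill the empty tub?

408/7 minutes

Net rate = 1/17 − 1/24 = (24 − 17)/408 = 7/408 per minute.
Filling time = 1 ÷ (7/408) = 408/7 minutes.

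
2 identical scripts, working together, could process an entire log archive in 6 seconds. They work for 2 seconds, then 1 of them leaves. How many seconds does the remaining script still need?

One script does 1/12 of the job per second.
After 2 seconds with 2 scripts, 1/3 is done (2/3 left).
With 1 script the rate is 1/12, so the rest takes 2/3 ÷ 1/12 = 8 seconds.

8 seconds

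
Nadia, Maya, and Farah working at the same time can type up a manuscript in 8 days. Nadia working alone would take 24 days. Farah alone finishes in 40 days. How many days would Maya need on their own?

Combined rate is 1/8 per day.
Known contribution: 1/24 + 1/40 = (5 + 3)/120 = 8/120 = 1/15 per day.
So Maya's rate is 1/8 − 1/15 = 7/120, meaning 120/7 days alone.

120/7 days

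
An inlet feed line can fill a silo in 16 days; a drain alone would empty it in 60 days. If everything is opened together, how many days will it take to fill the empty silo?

Net rate = 1/16 − 1/60 = (15 − 4)/240 = 11/240 per day.
Filling time = 1 ÷ (11/240) = 240/11 days.

240/11 days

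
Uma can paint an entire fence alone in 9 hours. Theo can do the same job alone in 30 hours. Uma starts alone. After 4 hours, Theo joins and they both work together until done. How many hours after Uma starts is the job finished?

102/13 hours

In the first 4 hours Uma alone does 4/9 of the job, leaving 5/9.
Once everyone is working, combined rate: 1/9 + 1/30 = (10 + 3)/90 = 13/90 per hour.
Remaining 5/9 at 13/90 per hour takes 50/13 hours.
Total from the start = 4 + 50/13 = 102/13 hours.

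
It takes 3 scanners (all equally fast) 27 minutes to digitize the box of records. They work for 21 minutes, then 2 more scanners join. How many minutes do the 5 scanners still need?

One scanner does 1/81 of the job per minute.
After 21 minutes with 3 scanners, 7/9 is done (2/9 left).
With 5 scanners the rate is 5/81, so the rest takes 2/9 ÷ 5/81 = 18/5 minutes.

18/5 minutes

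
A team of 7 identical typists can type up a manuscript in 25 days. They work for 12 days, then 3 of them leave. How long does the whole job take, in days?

139/4 days

One typist does 1/175 of the job per day.
After 12 days with 7 typists, 12/25 is done (13/25 left).
With 4 typists the rate is 4/175, so the rest takes 13/25 ÷ 4/175 = 91/4 days.
Total = 12 + 91/4 = 139/4 days.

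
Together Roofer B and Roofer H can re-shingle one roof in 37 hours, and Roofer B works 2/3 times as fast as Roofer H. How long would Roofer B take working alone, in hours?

Let Roofer H's rate be r; then Roofer B's rate is (2/3)r, so together (2/3 + 1)r = (5/3)r = 1/37.
Thus r = 3/185 per hour.
Roofer H alone: 185/3 hours; Roofer B alone: 185/2 hours.

185/2 hours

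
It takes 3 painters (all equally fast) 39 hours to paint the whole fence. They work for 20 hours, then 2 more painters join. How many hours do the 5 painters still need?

57/5 hours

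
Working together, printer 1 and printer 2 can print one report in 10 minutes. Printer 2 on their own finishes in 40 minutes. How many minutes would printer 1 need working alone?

40/3 minutes

Combined rate is 1/10 per minute.
Known contribution: 1/40 per minute.
So printer 1's rate is 1/10 − 1/40 = 3/40, meaning 40/3 minutes alone.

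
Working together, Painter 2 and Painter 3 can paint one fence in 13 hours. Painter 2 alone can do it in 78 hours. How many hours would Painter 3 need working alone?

Combined rate is 1/13 per hour.
Known contribution: 1/78 per hour.
So Painter 3's rate is 1/13 − 1/78 = 5/78, meaning 78/5 hours alone.

78/5 hours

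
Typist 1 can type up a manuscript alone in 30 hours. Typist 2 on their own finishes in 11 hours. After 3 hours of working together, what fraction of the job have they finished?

41/110

Combined rate: 1/30 + 1/11 = (11 + 30)/330 = 41/330 per hour.
In 3 hours they complete 3·41/330 = 41/110 of the job.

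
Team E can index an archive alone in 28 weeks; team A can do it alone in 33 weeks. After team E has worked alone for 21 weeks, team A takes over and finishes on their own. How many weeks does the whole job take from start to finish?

In 21 weeks team E does 21/28 = 3/4 of the job, leaving 1/4.
Team A works at 1/33 per week, so finishing takes 1/4 ÷ 1/33 = 33/4 weeks.
Total time = 21 + 33/4 = 117/4 weeks.

117/4 weeks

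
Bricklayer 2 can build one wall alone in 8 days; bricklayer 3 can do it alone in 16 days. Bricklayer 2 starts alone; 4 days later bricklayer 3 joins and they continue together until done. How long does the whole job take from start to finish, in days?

20/3 days

In 4 days bricklayer 2 does 4/8 = 1/2 of the job, leaving 1/2.
Bricklayer 2 and bricklayer 3 together work at 3/16 per day, so finishing takes 1/2 ÷ 3/16 = 8/3 days.
Total time = 4 + 8/3 = 20/3 days.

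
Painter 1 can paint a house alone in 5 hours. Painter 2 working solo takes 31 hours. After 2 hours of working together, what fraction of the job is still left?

83/155

Combined rate: 1/5 + 1/31 = (31 + 5)/155 = 36/155 per hour.
In 2 hours they complete 2·36/155 = 72/155 of the job.
So 83/155 remains.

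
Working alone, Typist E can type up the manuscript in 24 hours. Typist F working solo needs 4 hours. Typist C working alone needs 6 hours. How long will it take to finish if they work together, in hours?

Combined rate: 1/24 + 1/4 + 1/6 = (1 + 6 + 4)/24 = 11/24 per hour.
Time = 1 ÷ (11/24) = 24/11 hours.

24/11 hours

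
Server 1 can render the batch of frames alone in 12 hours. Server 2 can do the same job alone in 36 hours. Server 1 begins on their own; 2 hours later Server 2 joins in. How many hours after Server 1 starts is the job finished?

19/2 hours

In the first 2 hours Server 1 alone does 2/12 = 1/6 of the job, leaving 5/6.
Once everyone is working, combined rate: 1/12 + 1/36 = (3 + 1)/36 = 4/36 = 1/9 per hour.
Remaining 5/6 at 1/9 per hour takes 15/2 hours.
Total from the start = 2 + 15/2 = 19/2 hours.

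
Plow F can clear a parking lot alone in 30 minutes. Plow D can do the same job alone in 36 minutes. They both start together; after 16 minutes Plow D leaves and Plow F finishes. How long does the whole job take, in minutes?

50/3 minutes

In the first 16 minutes the combined rate is 11/180, so 44/45 of the job is done, leaving 1/45.
After Plow D leaves the rate is 1/30 per minute; the remaining 1/45 takes 2/3 minutes.
Total = 16 + 2/3 = 50/3 minutes.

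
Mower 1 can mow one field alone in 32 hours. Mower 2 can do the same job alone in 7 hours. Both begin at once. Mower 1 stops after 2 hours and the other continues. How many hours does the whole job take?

In the first 2 hours the combined rate is 39/224, so 39/112 of the job is done, leaving 73/112.
After mower 1 leaves the rate is 1/7 per hour; the remaining 73/112 takes 73/16 hours.
Total = 2 + 73/16 = 105/16 hours.

105/16 hours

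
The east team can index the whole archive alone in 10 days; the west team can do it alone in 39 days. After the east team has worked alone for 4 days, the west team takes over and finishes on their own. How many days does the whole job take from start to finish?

137/5 days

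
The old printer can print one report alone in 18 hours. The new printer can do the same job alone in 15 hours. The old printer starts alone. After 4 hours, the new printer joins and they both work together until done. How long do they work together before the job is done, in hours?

In the first 4 hours the old printer alone does 4/18 = 2/9 of the job, leaving 7/9.
Once everyone is working, combined rate: 1/18 + 1/15 = (5 + 6)/90 = 11/90 per hour.
Remaining 7/9 at 11/90 per hour takes 70/11 hours.

70/11 hours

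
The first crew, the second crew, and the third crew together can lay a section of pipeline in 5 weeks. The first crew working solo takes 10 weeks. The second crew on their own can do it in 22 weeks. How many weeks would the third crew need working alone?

55/3 weeks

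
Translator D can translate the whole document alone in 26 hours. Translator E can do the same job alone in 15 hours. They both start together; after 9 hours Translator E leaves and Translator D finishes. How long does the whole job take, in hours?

52/5 hours

In the first 9 hours the combined rate is 41/390, so 123/130 of the job is done, leaving 7/130.
After Translator E leaves the rate is 1/26 per hour; the remaining 7/130 takes 7/5 hours.
Total = 9 + 7/5 = 52/5 hours.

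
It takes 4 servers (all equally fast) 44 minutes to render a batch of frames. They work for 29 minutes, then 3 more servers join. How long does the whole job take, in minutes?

One server does 1/176 of the job per minute.
After 29 minutes with 4 servers, 29/44 is done (15/44 left).
With 7 servers the rate is 7/176, so the rest takes 15/44 ÷ 7/176 = 60/7 minutes.
Total = 29 + 60/7 = 263/7 minutes.

263/7 minutes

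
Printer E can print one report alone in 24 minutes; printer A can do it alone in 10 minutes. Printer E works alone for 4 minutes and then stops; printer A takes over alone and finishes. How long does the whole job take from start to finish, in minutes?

37/3 minutes

In 4 minutes printer E does 4/24 = 1/6 of the job, leaving 5/6.
Printer A works at 1/10 per minute, so finishing takes 5/6 ÷ 1/10 = 25/3 minutes.
Total time = 4 + 25/3 = 37/3 minutes.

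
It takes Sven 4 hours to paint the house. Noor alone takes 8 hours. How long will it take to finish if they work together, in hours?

Combined rate: 1/4 + 1/8 = (2 + 1)/8 = 3/8 per hour.
Time = 1 ÷ (3/8) = 8/3 hours.

8/3 hours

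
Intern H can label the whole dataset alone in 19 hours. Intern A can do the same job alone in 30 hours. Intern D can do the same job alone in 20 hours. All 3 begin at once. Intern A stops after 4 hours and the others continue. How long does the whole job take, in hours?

In the first 4 hours the combined rate is 31/228, so 31/57 of the job is done, leaving 26/57.
After intern A leaves the rate is 39/380 per hour; the remaining 26/57 takes 40/9 hours.
Total = 4 + 40/9 = 76/9 hours.

76/9 hours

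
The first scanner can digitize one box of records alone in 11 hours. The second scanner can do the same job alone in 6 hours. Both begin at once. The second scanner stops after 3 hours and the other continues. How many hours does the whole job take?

11/2 hours

In the first 3 hours the combined rate is 17/66, so 17/22 of the job is done, leaving 5/22.
After the second scanner leaves the rate is 1/11 per hour; the remaining 5/22 takes 5/2 hours.
Total = 3 + 5/2 = 11/2 hours.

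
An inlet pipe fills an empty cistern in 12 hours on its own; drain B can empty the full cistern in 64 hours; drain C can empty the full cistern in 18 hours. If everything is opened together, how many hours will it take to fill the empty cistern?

576/7 hours

Net rate = 1/12 − 1/64 − 1/18 = (48 − 9 − 32)/576 = 7/576 per hour.
Filling time = 1 ÷ (7/576) = 576/7 hours.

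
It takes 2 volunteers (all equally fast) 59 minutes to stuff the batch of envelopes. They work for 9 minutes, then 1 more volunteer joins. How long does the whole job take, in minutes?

One volunteer does 1/118 of the job per minute.
After 9 minutes with 2 volunteers, 9/59 is done (50/59 left).
With 3 volunteers the rate is 3/118, so the rest takes 50/59 ÷ 3/118 = 100/3 minutes.
Total = 9 + 100/3 = 127/3 minutes.

127/3 minutes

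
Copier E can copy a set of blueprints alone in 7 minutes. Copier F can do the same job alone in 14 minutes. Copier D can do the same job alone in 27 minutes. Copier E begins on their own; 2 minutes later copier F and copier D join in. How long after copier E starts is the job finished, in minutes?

92/19 minutes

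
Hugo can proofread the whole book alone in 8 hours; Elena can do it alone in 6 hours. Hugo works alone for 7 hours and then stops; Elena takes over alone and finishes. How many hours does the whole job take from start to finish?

31/4 hours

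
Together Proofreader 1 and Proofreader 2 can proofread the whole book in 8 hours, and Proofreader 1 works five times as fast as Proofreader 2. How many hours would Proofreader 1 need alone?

Let Proofreader 2's rate be r; then Proofreader 1's rate is 5r, so together (5 + 1)r = 6r = 1/8.
Thus r = 1/48 per hour.
Proofreader 2 alone: 48 hours; Proofreader 1 alone: 48/5 hours.

48/5 hours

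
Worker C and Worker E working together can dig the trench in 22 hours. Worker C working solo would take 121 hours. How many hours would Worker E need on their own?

Combined rate is 1/22 per hour.
Known contribution: 1/121 per hour.
So Worker E's rate is 1/22 − 1/121 = 9/242, meaning 242/9 hours alone.

242/9 hours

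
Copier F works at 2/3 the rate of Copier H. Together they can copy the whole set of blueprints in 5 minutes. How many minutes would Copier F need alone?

25/2 minutes

Let Copier H's rate be r; then Copier F's rate is (2/3)r, so together (2/3 + 1)r = (5/3)r = 1/5.
Thus r = 3/25 per minute.
Copier H alone: 25/3 minutes; Copier F alone: 25/2 minutes.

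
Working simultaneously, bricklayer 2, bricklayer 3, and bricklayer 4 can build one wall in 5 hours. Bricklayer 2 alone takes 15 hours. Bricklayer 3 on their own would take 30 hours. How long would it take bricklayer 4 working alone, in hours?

10 hours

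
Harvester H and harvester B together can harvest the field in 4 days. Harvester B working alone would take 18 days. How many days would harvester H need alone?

Combined rate is 1/4 per day.
Known contribution: 1/18 per day.
So harvester H's rate is 1/4 − 1/18 = 7/36, meaning 36/7 days alone.

36/7 days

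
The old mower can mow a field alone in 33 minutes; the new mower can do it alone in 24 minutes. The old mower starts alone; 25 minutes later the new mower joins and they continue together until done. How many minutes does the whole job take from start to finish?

In 25 minutes the old mower does 25/33 of the job, leaving 8/33.
The old mower and the new mower together work at 19/264 per minute, so finishing takes 8/33 ÷ 19/264 = 64/19 minutes.
Total time = 25 + 64/19 = 539/19 minutes.

539/19 minutes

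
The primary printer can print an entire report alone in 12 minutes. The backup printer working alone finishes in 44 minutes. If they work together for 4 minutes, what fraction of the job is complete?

14/33

Combined rate: 1/12 + 1/44 = (11 + 3)/132 = 14/132 = 7/66 per minute.
In 4 minutes they complete 4·7/66 = 14/33 of the job.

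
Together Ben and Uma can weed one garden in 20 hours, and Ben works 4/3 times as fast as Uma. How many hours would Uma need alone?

140/3 hours

Let Uma's rate be r; then Ben's rate is (4/3)r, so together (4/3 + 1)r = (7/3)r = 1/20.
Thus r = 3/140 per hour.
Uma alone: 140/3 hours; Ben alone: 35 hours.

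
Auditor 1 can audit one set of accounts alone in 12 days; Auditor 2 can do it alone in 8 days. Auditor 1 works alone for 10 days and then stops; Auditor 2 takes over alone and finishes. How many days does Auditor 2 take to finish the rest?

4/3 days

In 10 days Auditor 1 does 10/12 = 5/6 of the job, leaving 1/6.
Auditor 2 works at 1/8 per day, so finishing takes 1/6 ÷ 1/8 = 4/3 days.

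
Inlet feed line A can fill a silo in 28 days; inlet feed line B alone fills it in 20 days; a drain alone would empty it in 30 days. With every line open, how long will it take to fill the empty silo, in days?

210/11 days

Net rate = 1/28 + 1/20 − 1/30 = (15 + 21 − 14)/420 = 22/420 = 11/210 per day.
Filling time = 1 ÷ (11/210) = 210/11 days.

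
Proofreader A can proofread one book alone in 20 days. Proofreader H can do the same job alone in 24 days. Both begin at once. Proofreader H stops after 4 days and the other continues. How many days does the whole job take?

In the first 4 days the combined rate is 11/120, so 11/30 of the job is done, leaving 19/30.
After Proofreader H leaves the rate is 1/20 per day; the remaining 19/30 takes 38/3 days.
Total = 4 + 38/3 = 50/3 days.

50/3 days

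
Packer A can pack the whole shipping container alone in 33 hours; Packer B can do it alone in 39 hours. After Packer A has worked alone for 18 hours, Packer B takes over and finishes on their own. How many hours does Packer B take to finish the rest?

In 18 hours Packer A does 18/33 = 6/11 of the job, leaving 5/11.
Packer B works at 1/39 per hour, so finishing takes 5/11 ÷ 1/39 = 195/11 hours.

195/11 hours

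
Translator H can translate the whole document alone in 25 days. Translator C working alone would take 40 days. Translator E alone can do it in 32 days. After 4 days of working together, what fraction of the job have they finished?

Combined rate: 1/25 + 1/40 + 1/32 = (32 + 20 + 25)/800 = 77/800 per day.
In 4 days they complete 4·77/800 = 77/200 of the job.

77/200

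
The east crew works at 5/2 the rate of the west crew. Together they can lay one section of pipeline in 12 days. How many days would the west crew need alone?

42 days

Let the west crew's rate be r; then the east crew's rate is (5/2)r, so together (5/2 + 1)r = (7/2)r = 1/12.
Thus r = 1/42 per day.
The west crew alone: 42 days; the east crew alone: 84/5 days.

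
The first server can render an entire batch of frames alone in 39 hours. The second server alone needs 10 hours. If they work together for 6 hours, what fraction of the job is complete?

49/65

Combined rate: 1/39 + 1/10 = (10 + 39)/390 = 49/390 per hour.
In 6 hours they complete 6·49/390 = 49/65 of the job.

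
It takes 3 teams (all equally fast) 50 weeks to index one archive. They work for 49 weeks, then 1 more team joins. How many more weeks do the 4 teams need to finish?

One team does 1/150 of the job per week.
After 49 weeks with 3 teams, 49/50 is done (1/50 left).
With 4 teams the rate is 4/150 = 2/75, so the rest takes 1/50 ÷ 2/75 = 3/4 weeks.

3/4 weeks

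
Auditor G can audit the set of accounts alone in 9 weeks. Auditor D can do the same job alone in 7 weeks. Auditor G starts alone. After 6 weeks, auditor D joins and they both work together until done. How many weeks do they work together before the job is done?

In the first 6 weeks auditor G alone does 6/9 = 2/3 of the job, leaving 1/3.
Once everyone is working, combined rate: 1/9 + 1/7 = (7 + 9)/63 = 16/63 per week.
Remaining 1/3 at 16/63 per week takes 21/16 weeks.

21/16 weeks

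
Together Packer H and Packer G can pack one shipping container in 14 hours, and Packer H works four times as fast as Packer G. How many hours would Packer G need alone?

Let Packer G's rate be r; then Packer H's rate is 4r, so together (4 + 1)r = 5r = 1/14.
Thus r = 1/70 per hour.
Packer G alone: 70 hours; Packer H alone: 35/2 hours.

70 hours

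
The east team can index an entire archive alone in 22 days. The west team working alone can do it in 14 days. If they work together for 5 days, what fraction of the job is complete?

45/77

Combined rate: 1/22 + 1/14 = (7 + 11)/154 = 18/154 = 9/77 per day.
In 5 days they complete 5·9/77 = 45/77 of the job.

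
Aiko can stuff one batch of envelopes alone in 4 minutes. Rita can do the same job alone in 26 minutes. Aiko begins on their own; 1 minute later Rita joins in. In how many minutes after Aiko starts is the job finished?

18/5 minutes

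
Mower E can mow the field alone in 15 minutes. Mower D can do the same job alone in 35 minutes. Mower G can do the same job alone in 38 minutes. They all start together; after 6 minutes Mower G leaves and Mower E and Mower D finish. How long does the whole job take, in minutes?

168/19 minutes

In the first 6 minutes the combined rate is 97/798, so 97/133 of the job is done, leaving 36/133.
After Mower G leaves the rate is 2/21 per minute; the remaining 36/133 takes 54/19 minutes.
Total = 6 + 54/19 = 168/19 minutes.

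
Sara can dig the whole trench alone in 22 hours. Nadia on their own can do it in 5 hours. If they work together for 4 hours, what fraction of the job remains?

Combined rate: 1/22 + 1/5 = (5 + 22)/110 = 27/110 per hour.
In 4 hours they complete 4·27/110 = 54/55 of the job.
So 1/55 remains.

1/55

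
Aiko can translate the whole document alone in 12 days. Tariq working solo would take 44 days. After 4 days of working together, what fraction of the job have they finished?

14/33

Combined rate: 1/12 + 1/44 = (11 + 3)/132 = 14/132 = 7/66 per day.
In 4 days they complete 4·7/66 = 14/33 of the job.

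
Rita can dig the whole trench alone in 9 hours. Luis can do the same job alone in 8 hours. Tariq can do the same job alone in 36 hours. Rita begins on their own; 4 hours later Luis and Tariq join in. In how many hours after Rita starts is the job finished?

In the first 4 hours Rita alone does 4/9 of the job, leaving 5/9.
Once everyone is working, combined rate: 1/9 + 1/8 + 1/36 = (8 + 9 + 2)/72 = 19/72 per hour.
Remaining 5/9 at 19/72 per hour takes 40/19 hours.
Total from the start = 4 + 40/19 = 116/19 hours.

116/19 hours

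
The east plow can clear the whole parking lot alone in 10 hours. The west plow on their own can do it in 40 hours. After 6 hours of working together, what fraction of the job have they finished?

Combined rate: 1/10 + 1/40 = (4 + 1)/40 = 5/40 = 1/8 per hour.
In 6 hours they complete 6·1/8 = 3/4 of the job.

3/4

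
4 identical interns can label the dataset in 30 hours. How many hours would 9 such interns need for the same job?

Total work is 4·30 = 120 intern-hours.
With 9 interns: 120/9 = 40/3 hours.

40/3 hours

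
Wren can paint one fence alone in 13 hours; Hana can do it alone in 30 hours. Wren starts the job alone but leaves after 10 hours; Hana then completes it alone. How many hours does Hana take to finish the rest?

90/13 hours

In 10 hours Wren does 10/13 of the job, leaving 3/13.
Hana works at 1/30 per hour, so finishing takes 3/13 ÷ 1/30 = 90/13 hours.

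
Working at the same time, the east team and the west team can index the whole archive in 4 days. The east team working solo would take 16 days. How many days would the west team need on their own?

Combined rate is 1/4 per day.
Known contribution: 1/16 per day.
So the west team's rate is 1/4 − 1/16 = 3/16, meaning 16/3 days alone.

16/3 days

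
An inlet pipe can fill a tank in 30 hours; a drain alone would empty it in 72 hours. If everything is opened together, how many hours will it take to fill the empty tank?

360/7 hours

Net rate = 1/30 − 1/72 = (12 − 5)/360 = 7/360 per hour.
Filling time = 1 ÷ (7/360) = 360/7 hours.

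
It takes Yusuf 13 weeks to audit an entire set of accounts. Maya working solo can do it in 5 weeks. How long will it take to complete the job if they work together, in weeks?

Combined rate: 1/13 + 1/5 = (5 + 13)/65 = 18/65 per week.
Time = 1 ÷ (18/65) = 65/18 weeks.

65/18 weeks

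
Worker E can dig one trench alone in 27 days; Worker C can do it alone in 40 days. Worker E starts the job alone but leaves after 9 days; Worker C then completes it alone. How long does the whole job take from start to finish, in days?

107/3 days

In 9 days Worker E does 9/27 = 1/3 of the job, leaving 2/3.
Worker C works at 1/40 per day, so finishing takes 2/3 ÷ 1/40 = 80/3 days.
Total time = 9 + 80/3 = 107/3 days.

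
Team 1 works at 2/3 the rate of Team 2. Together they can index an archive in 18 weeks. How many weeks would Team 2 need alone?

30 weeks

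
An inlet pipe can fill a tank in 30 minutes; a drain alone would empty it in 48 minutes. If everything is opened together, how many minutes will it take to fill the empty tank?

80 minutes

Net rate = 1/30 − 1/48 = (8 − 5)/240 = 3/240 = 1/80 per minute.
Filling time = 1 ÷ (1/80) = 80 minutes.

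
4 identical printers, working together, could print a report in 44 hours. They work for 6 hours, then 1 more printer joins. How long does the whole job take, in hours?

182/5 hours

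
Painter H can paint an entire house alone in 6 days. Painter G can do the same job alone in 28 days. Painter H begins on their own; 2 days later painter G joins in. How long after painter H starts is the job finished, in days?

In the first 2 days painter H alone does 2/6 = 1/3 of the job, leaving 2/3.
Once everyone is working, combined rate: 1/6 + 1/28 = (14 + 3)/84 = 17/84 per day.
Remaining 2/3 at 17/84 per day takes 56/17 days.
Total from the start = 2 + 56/17 = 90/17 days.

90/17 days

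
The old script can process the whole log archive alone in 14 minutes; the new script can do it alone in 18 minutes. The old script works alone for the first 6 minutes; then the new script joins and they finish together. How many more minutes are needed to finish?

9/2 minutes

In 6 minutes the old script does 6/14 = 3/7 of the job, leaving 4/7.
The old script and the new script together work at 8/63 per minute, so finishing takes 4/7 ÷ 8/63 = 9/2 minutes.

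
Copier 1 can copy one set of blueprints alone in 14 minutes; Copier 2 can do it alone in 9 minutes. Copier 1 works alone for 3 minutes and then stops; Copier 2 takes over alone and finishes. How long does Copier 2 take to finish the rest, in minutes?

99/14 minutes

In 3 minutes Copier 1 does 3/14 of the job, leaving 11/14.
Copier 2 works at 1/9 per minute, so finishing takes 11/14 ÷ 1/9 = 99/14 minutes.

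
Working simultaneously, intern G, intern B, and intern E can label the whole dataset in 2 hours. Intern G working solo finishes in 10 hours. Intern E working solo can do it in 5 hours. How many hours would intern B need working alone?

Combined rate is 1/2 per hour.
Known contribution: 1/10 + 1/5 = (1 + 2)/10 = 3/10 per hour.
So intern B's rate is 1/2 − 3/10 = 1/5, meaning 5 hours alone.

5 hours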